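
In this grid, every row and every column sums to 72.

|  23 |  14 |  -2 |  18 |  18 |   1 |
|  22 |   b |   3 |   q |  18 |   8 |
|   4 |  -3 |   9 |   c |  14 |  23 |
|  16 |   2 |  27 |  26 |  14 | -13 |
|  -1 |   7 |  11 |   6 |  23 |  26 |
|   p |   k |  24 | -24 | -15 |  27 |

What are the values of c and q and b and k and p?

c = 25, q = 21, b = 0, k = 52, p = 8

Row 3: 4 − 3 + 9 + 14 + 23 = 47, so its missing entry is 72 − 47 = 25.
Column 1: 23 + 22 + 4 + 16 − 1 = 64, so its missing entry is 72 − 64 = 8.
Row 6: 8 + 24 − 24 − 15 + 27 = 20, so its missing entry is 72 − 20 = 52.
Column 2: 14 − 3 + 2 + 7 + 52 = 72, so its missing entry is 72 − 72 = 0.
Row 2: 22 + 0 + 3 + 18 + 8 = 51, so its missing entry is 72 − 51 = 21.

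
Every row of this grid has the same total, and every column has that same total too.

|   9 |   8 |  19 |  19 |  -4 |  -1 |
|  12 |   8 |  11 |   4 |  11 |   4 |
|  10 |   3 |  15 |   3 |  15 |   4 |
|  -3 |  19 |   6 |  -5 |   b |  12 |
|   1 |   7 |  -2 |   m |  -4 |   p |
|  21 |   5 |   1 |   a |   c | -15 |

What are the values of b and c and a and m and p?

Rows 1 and 2 both sum to 50, so that's the common total.
Row 4: -3 + 19 + 6 − 5 + 12 = 29, so its missing entry is 50 − 29 = 21.
Column 5: -4 + 11 + 15 + 21 − 4 = 39, so its missing entry is 50 − 39 = 11.
Column 6: -1 + 4 + 4 + 12 − 15 = 4, so its missing entry is 50 − 4 = 46.
Row 5: 1 + 7 − 2 − 4 + 46 = 48, so its missing entry is 50 − 48 = 2.
Row 6: 21 + 5 + 1 + 11 − 15 = 23, so its missing entry is 50 − 23 = 27.

b = 21, c = 11, a = 27, m = 2, p = 46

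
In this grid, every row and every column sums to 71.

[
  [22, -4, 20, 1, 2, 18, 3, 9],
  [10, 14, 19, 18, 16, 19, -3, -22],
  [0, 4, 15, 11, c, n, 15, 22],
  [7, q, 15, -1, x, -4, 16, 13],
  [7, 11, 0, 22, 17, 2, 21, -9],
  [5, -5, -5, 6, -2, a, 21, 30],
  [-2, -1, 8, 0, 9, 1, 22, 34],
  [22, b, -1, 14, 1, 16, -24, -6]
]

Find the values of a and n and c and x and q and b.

Row 6 has 5 − 5 − 5 + 6 − 2 + 21 + 30 = 50; the blank must be 71 − 50 = 21.
Row 8 has 22 − 1 + 14 + 1 + 16 − 24 − 6 = 22; the blank must be 71 − 22 = 49.
Column 2 has -4 + 14 + 4 + 11 − 5 − 1 + 49 = 68; the blank must be 71 − 68 = 3.
Row 4 has 7 + 3 + 15 − 1 − 4 + 16 + 13 = 49; the blank must be 71 − 49 = 22.
Column 5 has 2 + 16 + 22 + 17 − 2 + 9 + 1 = 65; the blank must be 71 − 65 = 6.
Row 3 has 0 + 4 + 15 + 11 + 6 + 15 + 22 = 73; the blank must be 71 − 73 = -2.

a = 21, n = -2, c = 6, x = 22, q = 3, b = 49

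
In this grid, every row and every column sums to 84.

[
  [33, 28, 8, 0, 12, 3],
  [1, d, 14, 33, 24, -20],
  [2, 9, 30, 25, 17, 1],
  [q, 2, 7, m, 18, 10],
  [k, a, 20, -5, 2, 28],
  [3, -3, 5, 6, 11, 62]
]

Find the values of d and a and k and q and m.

d = 32, a = 16, k = 23, q = 22, m = 25

The known cells in row 2 total 52, leaving 84 − 52 = 32 for the blank.
The known cells in column 4 total 59, leaving 84 − 59 = 25 for the blank.
The known cells in row 4 total 62, leaving 84 − 62 = 22 for the blank.
The known cells in column 1 total 61, leaving 84 − 61 = 23 for the blank.
The known cells in row 5 total 68, leaving 84 − 68 = 16 for the blank.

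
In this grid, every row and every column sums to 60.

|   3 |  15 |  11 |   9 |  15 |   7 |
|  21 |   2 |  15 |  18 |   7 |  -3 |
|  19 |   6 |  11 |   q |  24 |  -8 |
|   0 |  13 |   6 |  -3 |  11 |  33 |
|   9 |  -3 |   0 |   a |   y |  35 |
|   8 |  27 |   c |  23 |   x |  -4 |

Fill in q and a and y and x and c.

Row 3: 19 + 6 + 11 + 24 − 8 = 52, so its missing entry is 60 − 52 = 8.
Column 4: 9 + 18 + 8 − 3 + 23 = 55, so its missing entry is 60 − 55 = 5.
Row 5: 9 − 3 + 0 + 5 + 35 = 46, so its missing entry is 60 − 46 = 14.
Column 5: 15 + 7 + 24 + 11 + 14 = 71, so its missing entry is 60 − 71 = -11.
Row 6: 8 + 27 + 23 − 11 − 4 = 43, so its missing entry is 60 − 43 = 17.

q = 8, a = 5, y = 14, x = -11, c = 17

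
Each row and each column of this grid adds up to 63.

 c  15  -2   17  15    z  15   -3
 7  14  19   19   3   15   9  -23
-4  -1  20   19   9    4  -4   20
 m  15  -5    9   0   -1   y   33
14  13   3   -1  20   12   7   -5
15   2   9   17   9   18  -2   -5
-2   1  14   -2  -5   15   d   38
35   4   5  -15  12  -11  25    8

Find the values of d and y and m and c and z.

d = 4, y = 9, m = 3, c = -5, z = 11

Column 6: 15 + 4 − 1 + 12 + 18 + 15 − 11 = 52, so its missing entry is 63 − 52 = 11.
Row 1: 15 − 2 + 17 + 15 + 11 + 15 − 3 = 68, so its missing entry is 63 − 68 = -5.
Column 1: -5 + 7 − 4 + 14 + 15 − 2 + 35 = 60, so its missing entry is 63 − 60 = 3.
Row 4: 3 + 15 − 5 + 9 + 0 − 1 + 33 = 54, so its missing entry is 63 − 54 = 9.
Row 7: -2 + 1 + 14 − 2 − 5 + 15 + 38 = 59, so its missing entry is 63 − 59 = 4.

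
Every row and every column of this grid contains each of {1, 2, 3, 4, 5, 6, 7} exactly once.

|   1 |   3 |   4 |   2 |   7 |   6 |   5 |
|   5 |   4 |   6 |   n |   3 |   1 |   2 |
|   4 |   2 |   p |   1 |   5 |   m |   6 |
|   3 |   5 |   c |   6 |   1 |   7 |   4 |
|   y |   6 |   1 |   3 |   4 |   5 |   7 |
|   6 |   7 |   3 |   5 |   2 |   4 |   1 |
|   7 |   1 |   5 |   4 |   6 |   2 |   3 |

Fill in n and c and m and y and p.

n = 7, c = 2, m = 3, y = 2, p = 7

At (row 5, col 1): row 5 already has {1, 3, 4, 5, 6, 7}, so the value is 2.
At (row 4, col 3): row 4 already has {1, 3, 4, 5, 6, 7}, so the value is 2.
For row 3, column 3: column 3 already has {1, 2, 3, 4, 5, 6}; that leaves 7.
At (row 3, col 6): row 3 already has {1, 2, 4, 5, 6, 7}, so the value is 3.
Cell (2,4): row 2 already has {1, 2, 3, 4, 5, 6} → 7.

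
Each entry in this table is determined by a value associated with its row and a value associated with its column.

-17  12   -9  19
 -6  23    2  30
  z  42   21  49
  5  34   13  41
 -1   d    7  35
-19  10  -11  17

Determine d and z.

The difference between any two rows is the same in every column — this is an addition table with the headers hidden.
Row 5 minus row 1 is 35 − 19 = 16, so its entry in column 2 is 12 + 16 = 28.
Row 3 minus row 1 is 49 − 19 = 30, so its entry in column 1 is -17 + 30 = 13.

d = 28, z = 13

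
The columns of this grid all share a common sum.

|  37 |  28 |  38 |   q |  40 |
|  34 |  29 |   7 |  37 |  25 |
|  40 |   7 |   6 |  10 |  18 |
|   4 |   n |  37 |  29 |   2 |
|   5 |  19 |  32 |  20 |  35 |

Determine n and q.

n = 37, q = 24

The complete columns each total 120.
Column 2 is missing 120 − 83 = 37 (since 28 + 29 + 7 + 19 = 83).
Column 4 is missing 120 − 96 = 24 (since 37 + 10 + 29 + 20 = 96).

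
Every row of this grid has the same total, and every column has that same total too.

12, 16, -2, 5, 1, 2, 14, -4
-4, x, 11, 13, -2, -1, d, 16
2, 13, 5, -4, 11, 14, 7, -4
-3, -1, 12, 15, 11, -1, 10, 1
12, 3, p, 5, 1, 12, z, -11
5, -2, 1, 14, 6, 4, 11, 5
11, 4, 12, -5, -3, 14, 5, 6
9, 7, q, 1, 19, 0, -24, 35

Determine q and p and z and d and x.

Rows 1 and 3 both sum to 44, so that's the common total.
Column 2 has 16 + 13 − 1 + 3 − 2 + 4 + 7 = 40; the blank must be 44 − 40 = 4.
Row 8 has 9 + 7 + 1 + 19 + 0 − 24 + 35 = 47; the blank must be 44 − 47 = -3.
Column 3 has -2 + 11 + 5 + 12 + 1 + 12 − 3 = 36; the blank must be 44 − 36 = 8.
Row 5 has 12 + 3 + 8 + 5 + 1 + 12 − 11 = 30; the blank must be 44 − 30 = 14.
Row 2 has -4 + 4 + 11 + 13 − 2 − 1 + 16 = 37; the blank must be 44 − 37 = 7.

q = -3, p = 8, z = 14, d = 7, x = 4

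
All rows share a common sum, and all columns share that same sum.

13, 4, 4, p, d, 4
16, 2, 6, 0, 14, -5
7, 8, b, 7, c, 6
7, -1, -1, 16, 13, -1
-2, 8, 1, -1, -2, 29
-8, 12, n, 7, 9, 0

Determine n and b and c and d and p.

Rows 2 and 4 both sum to 33, so that's the common total.
Column 4 has 0 + 7 + 16 − 1 + 7 = 29; the blank must be 33 − 29 = 4.
Row 1 has 13 + 4 + 4 + 4 + 4 = 29; the blank must be 33 − 29 = 4.
Column 5 has 4 + 14 + 13 − 2 + 9 = 38; the blank must be 33 − 38 = -5.
Row 3 has 7 + 8 + 7 − 5 + 6 = 23; the blank must be 33 − 23 = 10.
Row 6 has -8 + 12 + 7 + 9 + 0 = 20; the blank must be 33 − 20 = 13.

n = 13, b = 10, c = -5, d = 4, p = 4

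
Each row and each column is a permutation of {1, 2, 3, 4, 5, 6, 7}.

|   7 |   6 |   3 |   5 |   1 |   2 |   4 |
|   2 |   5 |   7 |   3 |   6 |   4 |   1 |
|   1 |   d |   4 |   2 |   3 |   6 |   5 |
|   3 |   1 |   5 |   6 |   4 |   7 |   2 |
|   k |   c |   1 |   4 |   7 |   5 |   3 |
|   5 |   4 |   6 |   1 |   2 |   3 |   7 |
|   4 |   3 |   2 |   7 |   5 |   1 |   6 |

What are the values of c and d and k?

At (row 5, col 1): column 1 already has {1, 2, 3, 4, 5, 7}, so the value is 6.
Cell (5,2): row 5 already has {1, 3, 4, 5, 6, 7} → 2.
At (row 3, col 2): row 3 already has {1, 2, 3, 4, 5, 6}, so the value is 7.

c = 2, d = 7, k = 6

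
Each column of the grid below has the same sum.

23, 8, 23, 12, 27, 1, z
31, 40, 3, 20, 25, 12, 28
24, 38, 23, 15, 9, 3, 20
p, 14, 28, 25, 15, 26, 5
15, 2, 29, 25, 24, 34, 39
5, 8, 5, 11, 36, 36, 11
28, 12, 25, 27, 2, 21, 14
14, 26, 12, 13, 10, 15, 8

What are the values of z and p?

The complete columns each total 148.
Column 7 is missing 148 − 125 = 23 (since 28 + 20 + 5 + 39 + 11 + 14 + 8 = 125).
Column 1 is missing 148 − 140 = 8 (since 23 + 31 + 24 + 15 + 5 + 28 + 14 = 140).

z = 23, p = 8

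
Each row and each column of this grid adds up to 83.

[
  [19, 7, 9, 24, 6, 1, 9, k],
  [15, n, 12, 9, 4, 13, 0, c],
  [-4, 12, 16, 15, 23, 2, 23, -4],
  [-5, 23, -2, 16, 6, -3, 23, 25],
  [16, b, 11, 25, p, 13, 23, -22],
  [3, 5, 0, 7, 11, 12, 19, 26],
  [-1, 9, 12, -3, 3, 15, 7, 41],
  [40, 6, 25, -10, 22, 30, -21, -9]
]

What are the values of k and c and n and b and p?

The known cells in column 5 total 75, leaving 83 − 75 = 8 for the blank.
The known cells in row 1 total 75, leaving 83 − 75 = 8 for the blank.
The known cells in column 8 total 65, leaving 83 − 65 = 18 for the blank.
The known cells in row 2 total 71, leaving 83 − 71 = 12 for the blank.
The known cells in row 5 total 74, leaving 83 − 74 = 9 for the blank.

k = 8, c = 18, n = 12, b = 9, p = 8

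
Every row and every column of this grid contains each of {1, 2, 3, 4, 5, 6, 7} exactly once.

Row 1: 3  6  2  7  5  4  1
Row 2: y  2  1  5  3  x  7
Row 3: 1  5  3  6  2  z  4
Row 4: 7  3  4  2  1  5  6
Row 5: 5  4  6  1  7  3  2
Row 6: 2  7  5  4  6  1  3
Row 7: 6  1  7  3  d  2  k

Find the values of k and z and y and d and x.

For row 7, column 5: column 5 already has {1, 2, 3, 5, 6, 7}; that leaves 4.
Cell (2,1): column 1 already has {1, 2, 3, 5, 6, 7} → 4.
For row 2, column 6: row 2 already has {1, 2, 3, 4, 5, 7}; that leaves 6.
Cell (7,7): row 7 already has {1, 2, 3, 4, 6, 7} → 5.
Cell (3,6): row 3 already has {1, 2, 3, 4, 5, 6} → 7.

k = 5, z = 7, y = 4, d = 4, x = 6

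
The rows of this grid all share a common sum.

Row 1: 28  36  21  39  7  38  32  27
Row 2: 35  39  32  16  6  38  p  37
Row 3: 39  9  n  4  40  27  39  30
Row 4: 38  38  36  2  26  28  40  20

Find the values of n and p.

Rows 1 and 4 both add up to 228, so every row sums to 228.
Row 3: 39 + 9 + 4 + 40 + 27 + 39 + 30 = 188, so the missing entry is 228 − 188 = 40.
Row 2: 35 + 39 + 32 + 16 + 6 + 38 + 37 = 203, so the missing entry is 228 − 203 = 25.

n = 40, p = 25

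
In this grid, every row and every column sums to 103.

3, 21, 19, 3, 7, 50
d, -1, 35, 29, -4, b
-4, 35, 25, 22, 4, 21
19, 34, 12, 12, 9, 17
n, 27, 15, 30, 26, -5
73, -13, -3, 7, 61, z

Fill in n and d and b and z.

Row 6 has 73 − 13 − 3 + 7 + 61 = 125; the blank must be 103 − 125 = -22.
Row 5 has 27 + 15 + 30 + 26 − 5 = 93; the blank must be 103 − 93 = 10.
Column 1 has 3 − 4 + 19 + 10 + 73 = 101; the blank must be 103 − 101 = 2.
Row 2 has 2 − 1 + 35 + 29 − 4 = 61; the blank must be 103 − 61 = 42.

n = 10, d = 2, b = 42, z = -22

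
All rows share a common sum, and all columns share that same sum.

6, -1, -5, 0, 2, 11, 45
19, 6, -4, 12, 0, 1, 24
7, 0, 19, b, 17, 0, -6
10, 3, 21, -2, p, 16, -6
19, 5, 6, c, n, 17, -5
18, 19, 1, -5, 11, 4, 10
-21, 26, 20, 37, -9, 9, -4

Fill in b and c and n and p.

b = 21, c = -5, n = 21, p = 16

Rows 1 and 2 both sum to 58, so that's the common total.
Row 3: 7 + 0 + 19 + 17 + 0 − 6 = 37, so its missing entry is 58 − 37 = 21.
Row 4: 10 + 3 + 21 − 2 + 16 − 6 = 42, so its missing entry is 58 − 42 = 16.
Column 5: 2 + 0 + 17 + 16 + 11 − 9 = 37, so its missing entry is 58 − 37 = 21.
Row 5: 19 + 5 + 6 + 21 + 17 − 5 = 63, so its missing entry is 58 − 63 = -5.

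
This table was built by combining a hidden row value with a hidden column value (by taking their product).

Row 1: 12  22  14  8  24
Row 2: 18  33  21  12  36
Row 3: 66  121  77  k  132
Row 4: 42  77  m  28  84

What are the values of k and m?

k = 44, m = 49

Each row is a constant multiple of every other row — this is a multiplication table with the headers hidden.
Row 3 is 132/24 = 11/2 times row 1, so its entry in column 4 is 8 × 11/2 = 44.
Row 4 is 84/24 = 7/2 times row 1, so its entry in column 3 is 14 × 7/2 = 49.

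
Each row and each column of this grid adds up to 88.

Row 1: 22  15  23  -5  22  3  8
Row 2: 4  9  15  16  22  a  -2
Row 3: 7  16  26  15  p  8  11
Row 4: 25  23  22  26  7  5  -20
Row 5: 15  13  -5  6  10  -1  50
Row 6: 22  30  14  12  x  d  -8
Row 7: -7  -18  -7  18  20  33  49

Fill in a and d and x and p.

Row 3: 7 + 16 + 26 + 15 + 8 + 11 = 83, so its missing entry is 88 − 83 = 5.
Column 5: 22 + 22 + 5 + 7 + 10 + 20 = 86, so its missing entry is 88 − 86 = 2.
Row 6: 22 + 30 + 14 + 12 + 2 − 8 = 72, so its missing entry is 88 − 72 = 16.
Row 2: 4 + 9 + 15 + 16 + 22 − 2 = 64, so its missing entry is 88 − 64 = 24.

a = 24, d = 16, x = 2, p = 5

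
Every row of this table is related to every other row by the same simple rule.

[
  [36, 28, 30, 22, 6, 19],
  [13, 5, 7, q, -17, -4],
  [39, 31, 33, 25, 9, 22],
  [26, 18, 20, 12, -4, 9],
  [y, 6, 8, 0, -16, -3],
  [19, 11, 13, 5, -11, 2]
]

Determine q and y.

q = -1, y = 14

The difference between any two rows is the same in every column — this is an addition table with the headers hidden.
Row 2 minus row 1 is -4 − 19 = -23, so its entry in column 4 is 22 + (-23) = -1.
Row 5 minus row 1 is -3 − 19 = -22, so its entry in column 1 is 36 + (-22) = 14.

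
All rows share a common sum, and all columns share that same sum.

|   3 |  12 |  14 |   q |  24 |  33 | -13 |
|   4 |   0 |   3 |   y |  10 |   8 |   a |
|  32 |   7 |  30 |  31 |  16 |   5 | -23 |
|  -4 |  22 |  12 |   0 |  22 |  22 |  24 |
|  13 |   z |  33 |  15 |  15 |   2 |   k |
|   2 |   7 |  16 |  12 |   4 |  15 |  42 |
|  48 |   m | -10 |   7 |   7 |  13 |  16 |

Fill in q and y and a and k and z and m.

q = 25, y = 8, a = 65, k = -13, z = 33, m = 17

Rows 3 and 4 both sum to 98, so that's the common total.
The known cells in row 7 total 81, leaving 98 − 81 = 17 for the blank.
The known cells in column 2 total 65, leaving 98 − 65 = 33 for the blank.
The known cells in row 5 total 111, leaving 98 − 111 = -13 for the blank.
The known cells in row 1 total 73, leaving 98 − 73 = 25 for the blank.
The known cells in column 7 total 33, leaving 98 − 33 = 65 for the blank.
The known cells in row 2 total 90, leaving 98 − 90 = 8 for the blank.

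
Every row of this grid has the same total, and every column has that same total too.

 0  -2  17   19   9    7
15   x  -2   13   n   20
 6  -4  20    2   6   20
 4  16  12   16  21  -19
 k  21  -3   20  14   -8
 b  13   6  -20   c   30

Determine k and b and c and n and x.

Rows 1 and 3 both sum to 50, so that's the common total.
The known cells in row 5 total 44, leaving 50 − 44 = 6 for the blank.
The known cells in column 2 total 44, leaving 50 − 44 = 6 for the blank.
The known cells in row 2 total 52, leaving 50 − 52 = -2 for the blank.
The known cells in column 5 total 48, leaving 50 − 48 = 2 for the blank.
The known cells in row 6 total 31, leaving 50 − 31 = 19 for the blank.

k = 6, b = 19, c = 2, n = -2, x = 6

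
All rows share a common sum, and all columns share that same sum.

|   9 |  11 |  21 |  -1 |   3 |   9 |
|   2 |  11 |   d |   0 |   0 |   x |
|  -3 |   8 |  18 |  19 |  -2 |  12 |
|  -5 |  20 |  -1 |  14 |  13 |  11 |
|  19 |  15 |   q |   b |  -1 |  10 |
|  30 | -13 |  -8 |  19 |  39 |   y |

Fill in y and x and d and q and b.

Rows 1 and 3 both sum to 52, so that's the common total.
The known cells in row 6 total 67, leaving 52 − 67 = -15 for the blank.
The known cells in column 4 total 51, leaving 52 − 51 = 1 for the blank.
The known cells in column 6 total 27, leaving 52 − 27 = 25 for the blank.
The known cells in row 2 total 38, leaving 52 − 38 = 14 for the blank.
The known cells in row 5 total 44, leaving 52 − 44 = 8 for the blank.

y = -15, x = 25, d = 14, q = 8, b = 1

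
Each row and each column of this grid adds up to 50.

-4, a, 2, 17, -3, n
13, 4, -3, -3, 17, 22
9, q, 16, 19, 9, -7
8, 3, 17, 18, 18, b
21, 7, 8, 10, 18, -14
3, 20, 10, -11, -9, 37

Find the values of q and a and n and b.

Row 4 has 8 + 3 + 17 + 18 + 18 = 64; the blank must be 50 − 64 = -14.
Row 3 has 9 + 16 + 19 + 9 − 7 = 46; the blank must be 50 − 46 = 4.
Column 2 has 4 + 4 + 3 + 7 + 20 = 38; the blank must be 50 − 38 = 12.
Row 1 has -4 + 12 + 2 + 17 − 3 = 24; the blank must be 50 − 24 = 26.

q = 4, a = 12, n = 26, b = -14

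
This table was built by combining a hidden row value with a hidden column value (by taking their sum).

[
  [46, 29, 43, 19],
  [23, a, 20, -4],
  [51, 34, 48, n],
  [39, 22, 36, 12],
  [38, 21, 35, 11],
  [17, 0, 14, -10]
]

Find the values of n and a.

The difference between any two rows is the same in every column — this is an addition table with the headers hidden.
Row 3 minus row 1 is 51 − 46 = 5, so its entry in column 4 is 19 + 5 = 24.
Row 2 minus row 1 is 23 − 46 = -23, so its entry in column 2 is 29 + (-23) = 6.

n = 24, a = 6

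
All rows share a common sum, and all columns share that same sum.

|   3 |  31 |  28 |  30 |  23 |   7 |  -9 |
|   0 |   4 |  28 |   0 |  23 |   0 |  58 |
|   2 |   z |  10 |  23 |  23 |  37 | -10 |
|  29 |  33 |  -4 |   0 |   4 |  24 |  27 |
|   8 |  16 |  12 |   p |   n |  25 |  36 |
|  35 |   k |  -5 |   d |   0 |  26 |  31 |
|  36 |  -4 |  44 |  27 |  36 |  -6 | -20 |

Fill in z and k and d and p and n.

z = 28, k = 5, d = 21, p = 12, n = 4

Rows 1 and 2 both sum to 113, so that's the common total.
Column 5 has 23 + 23 + 23 + 4 + 0 + 36 = 109; the blank must be 113 − 109 = 4.
Row 3 has 2 + 10 + 23 + 23 + 37 − 10 = 85; the blank must be 113 − 85 = 28.
Row 5 has 8 + 16 + 12 + 4 + 25 + 36 = 101; the blank must be 113 − 101 = 12.
Column 2 has 31 + 4 + 28 + 33 + 16 − 4 = 108; the blank must be 113 − 108 = 5.
Row 6 has 35 + 5 − 5 + 0 + 26 + 31 = 92; the blank must be 113 − 92 = 21.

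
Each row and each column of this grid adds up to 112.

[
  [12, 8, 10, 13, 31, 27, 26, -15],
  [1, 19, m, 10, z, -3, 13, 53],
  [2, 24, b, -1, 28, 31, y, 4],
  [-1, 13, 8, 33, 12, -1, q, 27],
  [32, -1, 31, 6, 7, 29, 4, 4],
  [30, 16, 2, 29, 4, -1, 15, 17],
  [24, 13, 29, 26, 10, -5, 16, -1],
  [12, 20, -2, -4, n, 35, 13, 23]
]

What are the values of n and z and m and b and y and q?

Row 8 has 12 + 20 − 2 − 4 + 35 + 13 + 23 = 97; the blank must be 112 − 97 = 15.
Column 5 has 31 + 28 + 12 + 7 + 4 + 10 + 15 = 107; the blank must be 112 − 107 = 5.
Row 2 has 1 + 19 + 10 + 5 − 3 + 13 + 53 = 98; the blank must be 112 − 98 = 14.
Row 4 has -1 + 13 + 8 + 33 + 12 − 1 + 27 = 91; the blank must be 112 − 91 = 21.
Column 7 has 26 + 13 + 21 + 4 + 15 + 16 + 13 = 108; the blank must be 112 − 108 = 4.
Row 3 has 2 + 24 − 1 + 28 + 31 + 4 + 4 = 92; the blank must be 112 − 92 = 20.

n = 15, z = 5, m = 14, b = 20, y = 4, q = 21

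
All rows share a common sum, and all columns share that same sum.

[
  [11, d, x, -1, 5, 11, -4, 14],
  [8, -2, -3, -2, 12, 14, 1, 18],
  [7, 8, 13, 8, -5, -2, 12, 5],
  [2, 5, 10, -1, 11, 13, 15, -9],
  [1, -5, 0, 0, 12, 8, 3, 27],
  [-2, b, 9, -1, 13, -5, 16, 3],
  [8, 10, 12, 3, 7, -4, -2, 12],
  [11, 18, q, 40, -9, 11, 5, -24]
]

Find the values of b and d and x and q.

b = 13, d = -1, x = 11, q = -6

Rows 2 and 3 both sum to 46, so that's the common total.
Row 6 has -2 + 9 − 1 + 13 − 5 + 16 + 3 = 33; the blank must be 46 − 33 = 13.
Column 2 has -2 + 8 + 5 − 5 + 13 + 10 + 18 = 47; the blank must be 46 − 47 = -1.
Row 1 has 11 − 1 − 1 + 5 + 11 − 4 + 14 = 35; the blank must be 46 − 35 = 11.
Row 8 has 11 + 18 + 40 − 9 + 11 + 5 − 24 = 52; the blank must be 46 − 52 = -6.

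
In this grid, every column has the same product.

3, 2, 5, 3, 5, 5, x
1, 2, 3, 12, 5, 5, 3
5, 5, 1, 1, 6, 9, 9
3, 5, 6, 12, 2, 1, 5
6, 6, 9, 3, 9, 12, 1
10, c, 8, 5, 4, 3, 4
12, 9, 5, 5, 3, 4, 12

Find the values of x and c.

x = 5, c = 6

Columns 1 and 4 each multiply to 32400, so every column has product 32400.
Column 7: 3×9×5×1×4×12 = 6480, so the missing entry is 32400 ÷ 6480 = 5.
Column 2: 2×2×5×5×6×9 = 5400, so the missing entry is 32400 ÷ 5400 = 6.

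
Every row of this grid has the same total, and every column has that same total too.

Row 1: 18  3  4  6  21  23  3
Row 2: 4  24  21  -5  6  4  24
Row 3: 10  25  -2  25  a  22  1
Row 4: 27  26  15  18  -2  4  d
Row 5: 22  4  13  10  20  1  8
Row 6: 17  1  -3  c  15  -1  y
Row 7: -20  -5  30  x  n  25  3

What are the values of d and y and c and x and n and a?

d = -10, y = 49, c = 0, x = 24, n = 21, a = -3

Rows 1 and 2 both sum to 78, so that's the common total.
Row 3: 10 + 25 − 2 + 25 + 22 + 1 = 81, so its missing entry is 78 − 81 = -3.
Column 5: 21 + 6 − 3 − 2 + 20 + 15 = 57, so its missing entry is 78 − 57 = 21.
Row 4: 27 + 26 + 15 + 18 − 2 + 4 = 88, so its missing entry is 78 − 88 = -10.
Column 7: 3 + 24 + 1 − 10 + 8 + 3 = 29, so its missing entry is 78 − 29 = 49.
Row 6: 17 + 1 − 3 + 15 − 1 + 49 = 78, so its missing entry is 78 − 78 = 0.
Row 7: -20 − 5 + 30 + 21 + 25 + 3 = 54, so its missing entry is 78 − 54 = 24.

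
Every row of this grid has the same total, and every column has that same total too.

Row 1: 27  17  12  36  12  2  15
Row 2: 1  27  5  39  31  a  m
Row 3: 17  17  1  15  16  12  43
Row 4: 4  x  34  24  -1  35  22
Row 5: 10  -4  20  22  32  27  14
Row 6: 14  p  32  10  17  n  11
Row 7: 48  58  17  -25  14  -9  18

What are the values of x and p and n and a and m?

Rows 1 and 3 both sum to 121, so that's the common total.
Row 4: 4 + 34 + 24 − 1 + 35 + 22 = 118, so its missing entry is 121 − 118 = 3.
Column 2: 17 + 27 + 17 + 3 − 4 + 58 = 118, so its missing entry is 121 − 118 = 3.
Row 6: 14 + 3 + 32 + 10 + 17 + 11 = 87, so its missing entry is 121 − 87 = 34.
Column 6: 2 + 12 + 35 + 27 + 34 − 9 = 101, so its missing entry is 121 − 101 = 20.
Row 2: 1 + 27 + 5 + 39 + 31 + 20 = 123, so its missing entry is 121 − 123 = -2.

x = 3, p = 3, n = 34, a = 20, m = -2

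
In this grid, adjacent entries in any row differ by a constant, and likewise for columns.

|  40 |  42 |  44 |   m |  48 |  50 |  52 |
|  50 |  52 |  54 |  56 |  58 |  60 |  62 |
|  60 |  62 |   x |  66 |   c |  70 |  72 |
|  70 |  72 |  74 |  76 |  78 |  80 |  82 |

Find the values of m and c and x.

Along each row the entries change by 2 per step; down each column they change by 10.
Row 1: from 40 at column 1, stepping by 2 to column 4 gives 46.
Row 3: from 60 at column 1, stepping by 2 to column 5 gives 68.
Row 3: from 60 at column 1, stepping by 2 to column 3 gives 64.

m = 46, c = 68, x = 64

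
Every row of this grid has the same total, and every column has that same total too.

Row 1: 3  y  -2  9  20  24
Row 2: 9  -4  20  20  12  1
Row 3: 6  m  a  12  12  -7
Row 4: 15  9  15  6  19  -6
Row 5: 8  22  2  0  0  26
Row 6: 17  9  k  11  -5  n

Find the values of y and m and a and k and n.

Rows 2 and 4 both sum to 58, so that's the common total.
Row 1 has 3 − 2 + 9 + 20 + 24 = 54; the blank must be 58 − 54 = 4.
Column 6 has 24 + 1 − 7 − 6 + 26 = 38; the blank must be 58 − 38 = 20.
Column 2 has 4 − 4 + 9 + 22 + 9 = 40; the blank must be 58 − 40 = 18.
Row 3 has 6 + 18 + 12 + 12 − 7 = 41; the blank must be 58 − 41 = 17.
Row 6 has 17 + 9 + 11 − 5 + 20 = 52; the blank must be 58 − 52 = 6.

y = 4, m = 18, a = 17, k = 6, n = 20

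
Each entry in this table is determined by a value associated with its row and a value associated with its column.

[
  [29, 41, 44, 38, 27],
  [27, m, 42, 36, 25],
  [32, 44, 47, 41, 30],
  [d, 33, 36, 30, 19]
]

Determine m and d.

m = 39, d = 21

The difference between any two rows is the same in every column — this is an addition table with the headers hidden.
Row 2 minus row 1 is 25 − 27 = -2, so its entry in column 2 is 41 + (-2) = 39.
Row 4 minus row 1 is 19 − 27 = -8, so its entry in column 1 is 29 + (-8) = 21.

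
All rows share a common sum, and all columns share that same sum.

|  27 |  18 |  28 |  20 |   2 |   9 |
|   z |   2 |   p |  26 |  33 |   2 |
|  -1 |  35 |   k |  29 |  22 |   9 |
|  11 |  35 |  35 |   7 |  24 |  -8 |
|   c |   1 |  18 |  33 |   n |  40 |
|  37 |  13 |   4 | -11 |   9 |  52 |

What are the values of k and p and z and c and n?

Rows 1 and 4 both sum to 104, so that's the common total.
The known cells in column 5 total 90, leaving 104 − 90 = 14 for the blank.
The known cells in row 5 total 106, leaving 104 − 106 = -2 for the blank.
The known cells in row 3 total 94, leaving 104 − 94 = 10 for the blank.
The known cells in column 3 total 95, leaving 104 − 95 = 9 for the blank.
The known cells in row 2 total 72, leaving 104 − 72 = 32 for the blank.

k = 10, p = 9, z = 32, c = -2, n = 14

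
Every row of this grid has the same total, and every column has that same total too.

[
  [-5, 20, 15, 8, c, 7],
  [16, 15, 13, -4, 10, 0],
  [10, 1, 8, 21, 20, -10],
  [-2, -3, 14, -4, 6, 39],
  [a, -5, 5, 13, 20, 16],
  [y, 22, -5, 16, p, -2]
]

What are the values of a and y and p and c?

a = 1, y = 30, p = -11, c = 5

Rows 2 and 3 both sum to 50, so that's the common total.
The known cells in row 5 total 49, leaving 50 − 49 = 1 for the blank.
The known cells in column 1 total 20, leaving 50 − 20 = 30 for the blank.
The known cells in row 6 total 61, leaving 50 − 61 = -11 for the blank.
The known cells in row 1 total 45, leaving 50 − 45 = 5 for the blank.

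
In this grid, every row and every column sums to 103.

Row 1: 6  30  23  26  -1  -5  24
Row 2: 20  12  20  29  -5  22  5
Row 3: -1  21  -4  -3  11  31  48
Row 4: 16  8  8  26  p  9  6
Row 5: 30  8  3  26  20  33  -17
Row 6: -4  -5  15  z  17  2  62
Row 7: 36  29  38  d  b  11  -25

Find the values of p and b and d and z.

Row 6: -4 − 5 + 15 + 17 + 2 + 62 = 87, so its missing entry is 103 − 87 = 16.
Column 4: 26 + 29 − 3 + 26 + 26 + 16 = 120, so its missing entry is 103 − 120 = -17.
Row 7: 36 + 29 + 38 − 17 + 11 − 25 = 72, so its missing entry is 103 − 72 = 31.
Row 4: 16 + 8 + 8 + 26 + 9 + 6 = 73, so its missing entry is 103 − 73 = 30.

p = 30, b = 31, d = -17, z = 16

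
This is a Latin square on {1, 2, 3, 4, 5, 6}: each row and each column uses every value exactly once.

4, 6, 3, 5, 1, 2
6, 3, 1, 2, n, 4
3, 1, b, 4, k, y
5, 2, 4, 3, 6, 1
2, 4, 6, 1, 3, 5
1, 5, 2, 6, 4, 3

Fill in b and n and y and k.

At (row 3, col 6): column 6 already has {1, 2, 3, 4, 5}, so the value is 6.
At (row 2, col 5): row 2 already has {1, 2, 3, 4, 6}, so the value is 5.
For row 3, column 5: column 5 already has {1, 3, 4, 5, 6}; that leaves 2.
For row 3, column 3: row 3 already has {1, 2, 3, 4, 6}; that leaves 5.

b = 5, n = 5, y = 6, k = 2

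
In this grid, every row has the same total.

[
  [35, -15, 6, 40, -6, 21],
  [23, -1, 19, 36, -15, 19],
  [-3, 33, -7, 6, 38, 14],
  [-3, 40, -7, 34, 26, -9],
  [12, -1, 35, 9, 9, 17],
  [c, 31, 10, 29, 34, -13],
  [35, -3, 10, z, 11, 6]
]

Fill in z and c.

The complete rows each total 81.
Row 7 is missing 81 − 59 = 22 (since 35 − 3 + 10 + 11 + 6 = 59).
Row 6 is missing 81 − 91 = -10 (since 31 + 10 + 29 + 34 − 13 = 91).

z = 22, c = -10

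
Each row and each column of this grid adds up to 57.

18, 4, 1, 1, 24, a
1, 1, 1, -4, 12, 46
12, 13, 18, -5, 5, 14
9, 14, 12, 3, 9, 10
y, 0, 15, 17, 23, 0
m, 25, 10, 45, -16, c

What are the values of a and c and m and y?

Row 5 has 0 + 15 + 17 + 23 + 0 = 55; the blank must be 57 − 55 = 2.
Column 1 has 18 + 1 + 12 + 9 + 2 = 42; the blank must be 57 − 42 = 15.
Row 6 has 15 + 25 + 10 + 45 − 16 = 79; the blank must be 57 − 79 = -22.
Row 1 has 18 + 4 + 1 + 1 + 24 = 48; the blank must be 57 − 48 = 9.

a = 9, c = -22, m = 15, y = 2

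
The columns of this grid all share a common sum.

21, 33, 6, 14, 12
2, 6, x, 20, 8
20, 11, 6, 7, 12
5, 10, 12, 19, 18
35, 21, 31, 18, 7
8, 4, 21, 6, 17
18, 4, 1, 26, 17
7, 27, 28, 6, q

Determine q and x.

Columns 2 and 4 both add up to 116, so every column sums to 116.
Column 5: 12 + 8 + 12 + 18 + 7 + 17 + 17 = 91, so the missing entry is 116 − 91 = 25.
Column 3: 6 + 6 + 12 + 31 + 21 + 1 + 28 = 105, so the missing entry is 116 − 105 = 11.

q = 25, x = 11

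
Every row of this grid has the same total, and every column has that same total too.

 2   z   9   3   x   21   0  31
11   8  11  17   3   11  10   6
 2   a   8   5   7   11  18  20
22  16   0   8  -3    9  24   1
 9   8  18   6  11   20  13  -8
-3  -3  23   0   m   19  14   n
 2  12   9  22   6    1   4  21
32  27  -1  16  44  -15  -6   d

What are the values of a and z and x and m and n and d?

Rows 2 and 4 both sum to 77, so that's the common total.
Row 3: 2 + 8 + 5 + 7 + 11 + 18 + 20 = 71, so its missing entry is 77 − 71 = 6.
Column 2: 8 + 6 + 16 + 8 − 3 + 12 + 27 = 74, so its missing entry is 77 − 74 = 3.
Row 1: 2 + 3 + 9 + 3 + 21 + 0 + 31 = 69, so its missing entry is 77 − 69 = 8.
Row 8: 32 + 27 − 1 + 16 + 44 − 15 − 6 = 97, so its missing entry is 77 − 97 = -20.
Column 5: 8 + 3 + 7 − 3 + 11 + 6 + 44 = 76, so its missing entry is 77 − 76 = 1.
Row 6: -3 − 3 + 23 + 0 + 1 + 19 + 14 = 51, so its missing entry is 77 − 51 = 26.

a = 6, z = 3, x = 8, m = 1, n = 26, d = -20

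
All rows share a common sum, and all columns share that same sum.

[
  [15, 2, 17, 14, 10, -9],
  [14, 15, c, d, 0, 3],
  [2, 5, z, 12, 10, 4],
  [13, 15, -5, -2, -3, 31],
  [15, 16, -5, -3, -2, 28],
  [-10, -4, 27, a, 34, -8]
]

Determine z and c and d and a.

Rows 1 and 4 both sum to 49, so that's the common total.
Row 6: -10 − 4 + 27 + 34 − 8 = 39, so its missing entry is 49 − 39 = 10.
Column 4: 14 + 12 − 2 − 3 + 10 = 31, so its missing entry is 49 − 31 = 18.
Row 2: 14 + 15 + 18 + 0 + 3 = 50, so its missing entry is 49 − 50 = -1.
Row 3: 2 + 5 + 12 + 10 + 4 = 33, so its missing entry is 49 − 33 = 16.

z = 16, c = -1, d = 18, a = 10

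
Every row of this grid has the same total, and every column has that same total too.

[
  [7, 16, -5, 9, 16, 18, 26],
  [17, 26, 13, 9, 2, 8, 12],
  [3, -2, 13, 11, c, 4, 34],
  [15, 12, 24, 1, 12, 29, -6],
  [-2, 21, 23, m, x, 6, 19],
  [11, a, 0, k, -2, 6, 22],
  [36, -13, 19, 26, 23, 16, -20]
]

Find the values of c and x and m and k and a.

c = 24, x = 12, m = 8, k = 23, a = 27

Rows 1 and 2 both sum to 87, so that's the common total.
The known cells in row 3 total 63, leaving 87 − 63 = 24 for the blank.
The known cells in column 5 total 75, leaving 87 − 75 = 12 for the blank.
The known cells in row 5 total 79, leaving 87 − 79 = 8 for the blank.
The known cells in column 2 total 60, leaving 87 − 60 = 27 for the blank.
The known cells in row 6 total 64, leaving 87 − 64 = 23 for the blank.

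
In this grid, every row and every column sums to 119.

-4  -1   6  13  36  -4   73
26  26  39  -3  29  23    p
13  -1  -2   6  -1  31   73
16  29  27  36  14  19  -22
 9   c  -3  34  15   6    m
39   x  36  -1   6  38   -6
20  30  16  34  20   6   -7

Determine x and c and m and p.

x = 7, c = 29, m = 29, p = -21

The known cells in row 2 total 140, leaving 119 − 140 = -21 for the blank.
The known cells in column 7 total 90, leaving 119 − 90 = 29 for the blank.
The known cells in row 5 total 90, leaving 119 − 90 = 29 for the blank.
The known cells in row 6 total 112, leaving 119 − 112 = 7 for the blank.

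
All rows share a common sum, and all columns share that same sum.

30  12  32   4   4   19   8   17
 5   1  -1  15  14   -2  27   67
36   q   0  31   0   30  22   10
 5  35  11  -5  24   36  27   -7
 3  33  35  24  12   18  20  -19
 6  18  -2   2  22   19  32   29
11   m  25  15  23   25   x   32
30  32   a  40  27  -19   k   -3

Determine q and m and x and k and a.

Rows 1 and 2 both sum to 126, so that's the common total.
Row 3 has 36 + 0 + 31 + 0 + 30 + 22 + 10 = 129; the blank must be 126 − 129 = -3.
Column 2 has 12 + 1 − 3 + 35 + 33 + 18 + 32 = 128; the blank must be 126 − 128 = -2.
Column 3 has 32 − 1 + 0 + 11 + 35 − 2 + 25 = 100; the blank must be 126 − 100 = 26.
Row 8 has 30 + 32 + 26 + 40 + 27 − 19 − 3 = 133; the blank must be 126 − 133 = -7.
Row 7 has 11 − 2 + 25 + 15 + 23 + 25 + 32 = 129; the blank must be 126 − 129 = -3.

q = -3, m = -2, x = -3, k = -7, a = 26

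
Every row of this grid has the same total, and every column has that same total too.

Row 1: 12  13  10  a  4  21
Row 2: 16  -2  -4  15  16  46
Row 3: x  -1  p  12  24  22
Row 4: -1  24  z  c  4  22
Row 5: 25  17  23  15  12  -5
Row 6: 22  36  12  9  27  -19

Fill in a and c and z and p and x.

a = 27, c = 9, z = 29, p = 17, x = 13

Rows 2 and 5 both sum to 87, so that's the common total.
Row 1: 12 + 13 + 10 + 4 + 21 = 60, so its missing entry is 87 − 60 = 27.
Column 1: 12 + 16 − 1 + 25 + 22 = 74, so its missing entry is 87 − 74 = 13.
Column 4: 27 + 15 + 12 + 15 + 9 = 78, so its missing entry is 87 − 78 = 9.
Row 3: 13 − 1 + 12 + 24 + 22 = 70, so its missing entry is 87 − 70 = 17.
Row 4: -1 + 24 + 9 + 4 + 22 = 58, so its missing entry is 87 − 58 = 29.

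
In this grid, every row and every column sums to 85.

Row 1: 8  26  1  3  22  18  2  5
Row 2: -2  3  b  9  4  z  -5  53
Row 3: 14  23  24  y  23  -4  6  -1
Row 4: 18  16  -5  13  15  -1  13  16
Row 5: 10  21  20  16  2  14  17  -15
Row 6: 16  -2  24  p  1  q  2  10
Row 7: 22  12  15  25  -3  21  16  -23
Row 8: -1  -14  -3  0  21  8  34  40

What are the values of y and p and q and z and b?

The known cells in column 3 total 76, leaving 85 − 76 = 9 for the blank.
The known cells in row 2 total 71, leaving 85 − 71 = 14 for the blank.
The known cells in column 6 total 70, leaving 85 − 70 = 15 for the blank.
The known cells in row 3 total 85, leaving 85 − 85 = 0 for the blank.
The known cells in row 6 total 66, leaving 85 − 66 = 19 for the blank.

y = 0, p = 19, q = 15, z = 14, b = 9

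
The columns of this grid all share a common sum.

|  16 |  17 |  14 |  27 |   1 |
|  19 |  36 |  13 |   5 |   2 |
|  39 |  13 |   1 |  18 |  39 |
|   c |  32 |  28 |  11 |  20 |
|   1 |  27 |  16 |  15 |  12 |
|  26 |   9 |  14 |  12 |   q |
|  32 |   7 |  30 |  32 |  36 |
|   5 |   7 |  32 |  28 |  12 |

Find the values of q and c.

Columns 3 and 4 both add up to 148, so every column sums to 148.
Column 5: 1 + 2 + 39 + 20 + 12 + 36 + 12 = 122, so the missing entry is 148 − 122 = 26.
Column 1: 16 + 19 + 39 + 1 + 26 + 32 + 5 = 138, so the missing entry is 148 − 138 = 10.

q = 26, c = 10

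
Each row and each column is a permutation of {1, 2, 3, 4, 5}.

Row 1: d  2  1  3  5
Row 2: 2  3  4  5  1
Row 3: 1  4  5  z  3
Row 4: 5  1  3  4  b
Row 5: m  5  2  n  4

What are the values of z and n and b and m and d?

At (row 4, col 5): row 4 already has {1, 3, 4, 5}, so the value is 2.
At (row 1, col 1): row 1 already has {1, 2, 3, 5}, so the value is 4.
At (row 5, col 1): column 1 already has {1, 2, 4, 5}, so the value is 3.
At (row 5, col 4): row 5 already has {2, 3, 4, 5}, so the value is 1.
At (row 3, col 4): row 3 already has {1, 3, 4, 5}, so the value is 2.

z = 2, n = 1, b = 2, m = 3, d = 4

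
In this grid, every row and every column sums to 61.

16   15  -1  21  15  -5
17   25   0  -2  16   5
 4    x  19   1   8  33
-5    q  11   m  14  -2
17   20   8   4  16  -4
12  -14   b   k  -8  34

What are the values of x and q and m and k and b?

Row 3: 4 + 19 + 1 + 8 + 33 = 65, so its missing entry is 61 − 65 = -4.
Column 2: 15 + 25 − 4 + 20 − 14 = 42, so its missing entry is 61 − 42 = 19.
Row 4: -5 + 19 + 11 + 14 − 2 = 37, so its missing entry is 61 − 37 = 24.
Column 4: 21 − 2 + 1 + 24 + 4 = 48, so its missing entry is 61 − 48 = 13.
Row 6: 12 − 14 + 13 − 8 + 34 = 37, so its missing entry is 61 − 37 = 24.

x = -4, q = 19, m = 24, k = 13, b = 24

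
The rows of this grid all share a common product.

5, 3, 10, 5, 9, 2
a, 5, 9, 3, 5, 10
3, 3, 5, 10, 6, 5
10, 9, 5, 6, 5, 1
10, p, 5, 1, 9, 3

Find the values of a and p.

Rows 1 and 3 each multiply to 13500, so every row has product 13500.
Row 2: 5×9×3×5×10 = 6750, so the missing entry is 13500 ÷ 6750 = 2.
Row 5: 10×5×1×9×3 = 1350, so the missing entry is 13500 ÷ 1350 = 10.

a = 2, p = 10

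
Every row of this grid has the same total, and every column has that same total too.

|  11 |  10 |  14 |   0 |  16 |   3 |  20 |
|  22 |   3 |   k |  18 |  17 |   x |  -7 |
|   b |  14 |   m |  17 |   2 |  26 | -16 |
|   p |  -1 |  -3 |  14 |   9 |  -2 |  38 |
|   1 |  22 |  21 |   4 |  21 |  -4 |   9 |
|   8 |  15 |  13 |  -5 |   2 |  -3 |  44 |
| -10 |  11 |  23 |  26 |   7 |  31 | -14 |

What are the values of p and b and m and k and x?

p = 19, b = 23, m = 8, k = -2, x = 23

Rows 1 and 5 both sum to 74, so that's the common total.
Column 6 has 3 + 26 − 2 − 4 − 3 + 31 = 51; the blank must be 74 − 51 = 23.
Row 2 has 22 + 3 + 18 + 17 + 23 − 7 = 76; the blank must be 74 − 76 = -2.
Row 4 has -1 − 3 + 14 + 9 − 2 + 38 = 55; the blank must be 74 − 55 = 19.
Column 1 has 11 + 22 + 19 + 1 + 8 − 10 = 51; the blank must be 74 − 51 = 23.
Row 3 has 23 + 14 + 17 + 2 + 26 − 16 = 66; the blank must be 74 − 66 = 8.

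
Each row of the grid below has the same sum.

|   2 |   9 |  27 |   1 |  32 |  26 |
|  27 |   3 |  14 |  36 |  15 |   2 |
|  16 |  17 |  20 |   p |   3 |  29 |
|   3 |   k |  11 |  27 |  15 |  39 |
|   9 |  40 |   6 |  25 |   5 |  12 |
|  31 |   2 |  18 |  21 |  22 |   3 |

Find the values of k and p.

k = 2, p = 12

The complete rows each total 97.
Row 4 is missing 97 − 95 = 2 (since 3 + 11 + 27 + 15 + 39 = 95).
Row 3 is missing 97 − 85 = 12 (since 16 + 17 + 20 + 3 + 29 = 85).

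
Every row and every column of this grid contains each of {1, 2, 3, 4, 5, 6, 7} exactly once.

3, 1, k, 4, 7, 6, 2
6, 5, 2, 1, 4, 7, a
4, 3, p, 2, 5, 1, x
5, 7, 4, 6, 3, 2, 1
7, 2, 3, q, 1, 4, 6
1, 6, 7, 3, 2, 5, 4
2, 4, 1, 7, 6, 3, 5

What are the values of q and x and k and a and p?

q = 5, x = 7, k = 5, a = 3, p = 6

At (row 5, col 4): row 5 already has {1, 2, 3, 4, 6, 7}, so the value is 5.
For row 1, column 3: row 1 already has {1, 2, 3, 4, 6, 7}; that leaves 5.
At (row 3, col 3): column 3 already has {1, 2, 3, 4, 5, 7}, so the value is 6.
For row 3, column 7: row 3 already has {1, 2, 3, 4, 5, 6}; that leaves 7.
At (row 2, col 7): row 2 already has {1, 2, 4, 5, 6, 7}, so the value is 3.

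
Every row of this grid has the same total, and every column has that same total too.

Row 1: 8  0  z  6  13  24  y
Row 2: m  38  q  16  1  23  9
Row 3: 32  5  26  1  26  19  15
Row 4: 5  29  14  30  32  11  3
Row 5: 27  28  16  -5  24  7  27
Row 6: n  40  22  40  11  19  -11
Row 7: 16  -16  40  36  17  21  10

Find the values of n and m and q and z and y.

n = 3, m = 33, q = 4, z = 2, y = 71

Rows 3 and 4 both sum to 124, so that's the common total.
Column 7: 9 + 15 + 3 + 27 − 11 + 10 = 53, so its missing entry is 124 − 53 = 71.
Row 1: 8 + 0 + 6 + 13 + 24 + 71 = 122, so its missing entry is 124 − 122 = 2.
Column 3: 2 + 26 + 14 + 16 + 22 + 40 = 120, so its missing entry is 124 − 120 = 4.
Row 6: 40 + 22 + 40 + 11 + 19 − 11 = 121, so its missing entry is 124 − 121 = 3.
Row 2: 38 + 4 + 16 + 1 + 23 + 9 = 91, so its missing entry is 124 − 91 = 33.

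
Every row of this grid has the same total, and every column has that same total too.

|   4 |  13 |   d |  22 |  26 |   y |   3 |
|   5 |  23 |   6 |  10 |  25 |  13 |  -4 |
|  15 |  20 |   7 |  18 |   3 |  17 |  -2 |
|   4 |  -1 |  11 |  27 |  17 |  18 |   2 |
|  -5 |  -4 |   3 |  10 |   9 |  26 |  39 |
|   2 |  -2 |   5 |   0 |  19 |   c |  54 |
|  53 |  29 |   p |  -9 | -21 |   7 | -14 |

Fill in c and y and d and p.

c = 0, y = -3, d = 13, p = 33

Rows 2 and 3 both sum to 78, so that's the common total.
Row 6 has 2 − 2 + 5 + 0 + 19 + 54 = 78; the blank must be 78 − 78 = 0.
Row 7 has 53 + 29 − 9 − 21 + 7 − 14 = 45; the blank must be 78 − 45 = 33.
Column 3 has 6 + 7 + 11 + 3 + 5 + 33 = 65; the blank must be 78 − 65 = 13.
Row 1 has 4 + 13 + 13 + 22 + 26 + 3 = 81; the blank must be 78 − 81 = -3.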